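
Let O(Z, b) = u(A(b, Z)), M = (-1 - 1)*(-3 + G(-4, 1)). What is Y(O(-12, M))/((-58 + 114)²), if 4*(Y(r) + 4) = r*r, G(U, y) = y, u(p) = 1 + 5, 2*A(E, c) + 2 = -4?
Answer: 5/3136 ≈ 0.0015944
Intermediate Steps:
A(E, c) = -3 (A(E, c) = -1 + (½)*(-4) = -1 - 2 = -3)
u(p) = 6
M = 4 (M = (-1 - 1)*(-3 + 1) = -2*(-2) = 4)
O(Z, b) = 6
Y(r) = -4 + r²/4 (Y(r) = -4 + (r*r)/4 = -4 + r²/4)
Y(O(-12, M))/((-58 + 114)²) = (-4 + (¼)*6²)/((-58 + 114)²) = (-4 + (¼)*36)/(56²) = (-4 + 9)/3136 = 5*(1/3136) = 5/3136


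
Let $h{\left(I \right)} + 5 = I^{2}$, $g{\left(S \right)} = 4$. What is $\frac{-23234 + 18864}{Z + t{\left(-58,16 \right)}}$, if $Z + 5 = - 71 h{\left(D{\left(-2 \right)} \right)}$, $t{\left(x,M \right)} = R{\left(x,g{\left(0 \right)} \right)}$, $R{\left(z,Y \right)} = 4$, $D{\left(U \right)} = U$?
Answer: $- \frac{437}{7} \approx -62.429$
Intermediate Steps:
$h{\left(I \right)} = -5 + I^{2}$
$t{\left(x,M \right)} = 4$
$Z = 66$ ($Z = -5 - 71 \left(-5 + \left(-2\right)^{2}\right) = -5 - 71 \left(-5 + 4\right) = -5 - -71 = -5 + 71 = 66$)
$\frac{-23234 + 18864}{Z + t{\left(-58,16 \right)}} = \frac{-23234 + 18864}{66 + 4} = - \frac{4370}{70} = \left(-4370\right) \frac{1}{70} = - \frac{437}{7}$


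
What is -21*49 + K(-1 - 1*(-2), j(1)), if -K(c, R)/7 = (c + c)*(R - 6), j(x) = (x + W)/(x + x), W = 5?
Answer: -987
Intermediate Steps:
j(x) = (5 + x)/(2*x) (j(x) = (x + 5)/(x + x) = (5 + x)/((2*x)) = (5 + x)*(1/(2*x)) = (5 + x)/(2*x))
K(c, R) = -14*c*(-6 + R) (K(c, R) = -7*(c + c)*(R - 6) = -7*2*c*(-6 + R) = -14*c*(-6 + R))
-21*49 + K(-1 - 1*(-2), j(1)) = -21*49 + 14*(-1 - 1*(-2))*(6 - (5 + 1)/(2*1)) = -1029 + 14*(-1 + 2)*(6 - 6/2) = -1029 + 14*1*(6 - 1*3) = -1029 + 14*1*(6 - 3) = -1029 + 14*1*3 = -1029 + 42 = -987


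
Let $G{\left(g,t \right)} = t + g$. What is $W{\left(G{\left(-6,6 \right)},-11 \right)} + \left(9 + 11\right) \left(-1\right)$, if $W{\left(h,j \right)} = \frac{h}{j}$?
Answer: $-20$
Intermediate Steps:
$G{\left(g,t \right)} = g + t$
$W{\left(G{\left(-6,6 \right)},-11 \right)} + \left(9 + 11\right) \left(-1\right) = \frac{-6 + 6}{-11} + \left(9 + 11\right) \left(-1\right) = 0 \left(- \frac{1}{11}\right) + 20 \left(-1\right) = 0 - 20 = -20$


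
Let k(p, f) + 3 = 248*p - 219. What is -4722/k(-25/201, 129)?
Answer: 474561/25411 ≈ 18.675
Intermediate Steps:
k(p, f) = -222 + 248*p (k(p, f) = -3 + (248*p - 219) = -3 + (-219 + 248*p) = -222 + 248*p)
-4722/k(-25/201, 129) = -4722/(-222 + 248*(-25/201)) = -4722/(-222 - 6200/201) = -4722/(-50822/201) = -4722*(-201/50822) = 474561/25411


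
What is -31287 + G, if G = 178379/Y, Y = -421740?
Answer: -13195157759/421740 ≈ -31287.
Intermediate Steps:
G = -178379/421740 (G = 178379/(-421740) = 178379*(-1/421740) = -178379/421740 ≈ -0.42296)
-31287 + G = -31287 - 178379/421740 = -13195157759/421740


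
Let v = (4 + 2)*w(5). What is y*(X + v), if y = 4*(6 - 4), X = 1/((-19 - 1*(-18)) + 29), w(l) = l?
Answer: 1682/7 ≈ 240.29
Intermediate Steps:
X = 1/28 (X = 1/((-19 + 18) + 29) = 1/(-1 + 29) = 1/28 ≈ 0.035714)
y = 8 (y = 4*2 = 8)
v = 30 (v = (4 + 2)*5 = 6*5 = 30)
y*(X + v) = 8*(1/28 + 30) = 8*(841/28) = 1682/7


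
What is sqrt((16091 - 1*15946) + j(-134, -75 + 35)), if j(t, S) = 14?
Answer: sqrt(159) ≈ 12.610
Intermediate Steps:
sqrt((16091 - 1*15946) + j(-134, -75 + 35)) = sqrt((16091 - 1*15946) + 14) = sqrt((16091 - 15946) + 14) = sqrt(145 + 14) = sqrt(159)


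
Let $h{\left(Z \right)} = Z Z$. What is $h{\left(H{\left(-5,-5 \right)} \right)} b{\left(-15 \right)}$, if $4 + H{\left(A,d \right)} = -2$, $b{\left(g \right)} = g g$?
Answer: $8100$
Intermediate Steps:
$b{\left(g \right)} = g^{2}$
$H{\left(A,d \right)} = -6$ ($H{\left(A,d \right)} = -4 - 2 = -6$)
$h{\left(Z \right)} = Z^{2}$
$h{\left(H{\left(-5,-5 \right)} \right)} b{\left(-15 \right)} = \left(-6\right)^{2} \left(-15\right)^{2} = 36 \cdot 225 = 8100$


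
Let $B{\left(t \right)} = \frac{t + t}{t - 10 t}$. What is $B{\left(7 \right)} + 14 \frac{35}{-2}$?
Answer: $- \frac{2207}{9} \approx -245.22$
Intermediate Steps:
$B{\left(t \right)} = - \frac{2}{9}$ ($B{\left(t \right)} = \frac{2 t}{\left(-9\right) t} = 2 t \left(- \frac{1}{9 t}\right) = - \frac{2}{9}$)
$B{\left(7 \right)} + 14 \frac{35}{-2} = - \frac{2}{9} + 14 \frac{35}{-2} = - \frac{2}{9} + 14 \cdot 35 \left(- \frac{1}{2}\right) = - \frac{2}{9} + 14 \left(- \frac{35}{2}\right) = - \frac{2}{9} - 245 = - \frac{2207}{9}$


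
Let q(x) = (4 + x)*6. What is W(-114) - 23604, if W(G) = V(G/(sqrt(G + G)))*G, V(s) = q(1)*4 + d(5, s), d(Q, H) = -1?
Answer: -37170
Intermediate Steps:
q(x) = 24 + 6*x
V(s) = 119 (V(s) = (24 + 6*1)*4 - 1 = (24 + 6)*4 - 1 = 30*4 - 1 = 120 - 1 = 119)
W(G) = 119*G
W(-114) - 23604 = 119*(-114) - 23604 = -13566 - 23604 = -37170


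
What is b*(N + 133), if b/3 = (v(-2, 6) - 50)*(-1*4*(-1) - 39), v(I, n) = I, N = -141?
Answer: -43680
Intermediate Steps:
b = 5460 (b = 3*((-2 - 50)*(-1*4*(-1) - 39)) = 3*(-52*(-4*(-1) - 39)) = 3*(-52*(4 - 39)) = 3*(-52*(-35)) = 3*1820 = 5460)
b*(N + 133) = 5460*(-141 + 133) = 5460*(-8) = -43680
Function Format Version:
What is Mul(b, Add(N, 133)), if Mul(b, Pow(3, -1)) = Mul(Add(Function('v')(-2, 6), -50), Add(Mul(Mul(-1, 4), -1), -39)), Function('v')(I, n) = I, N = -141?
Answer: -43680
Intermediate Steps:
b = 5460 (b = Mul(3, Mul(Add(-2, -50), Add(Mul(Mul(-1, 4), -1), -39))) = Mul(3, Mul(-52, Add(Mul(-4, -1), -39))) = Mul(3, Mul(-52, Add(4, -39))) = Mul(3, Mul(-52, -35)) = Mul(3, 1820) = 5460)
Mul(b, Add(N, 133)) = Mul(5460, Add(-141, 133)) = Mul(5460, -8) = -43680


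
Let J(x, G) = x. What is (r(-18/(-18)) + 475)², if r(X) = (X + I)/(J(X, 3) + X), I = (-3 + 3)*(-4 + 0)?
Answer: 904401/4 ≈ 2.2610e+5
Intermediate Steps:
I = 0 (I = 0*(-4) = 0)
r(X) = ½ (r(X) = (X + 0)/(X + X) = X/((2*X)) = X*(1/(2*X)) = ½)
(r(-18/(-18)) + 475)² = (½ + 475)² = (951/2)² = 904401/4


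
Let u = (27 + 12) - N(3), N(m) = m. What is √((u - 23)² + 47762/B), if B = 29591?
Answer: √149394335831/29591 ≈ 13.062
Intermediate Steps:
u = 36 (u = (27 + 12) - 1*3 = 39 - 3 = 36)
√((u - 23)² + 47762/B) = √((36 - 23)² + 47762/29591) = √(13² + 47762*(1/29591)) = √(169 + 47762/29591) = √(5048641/29591) = √149394335831/29591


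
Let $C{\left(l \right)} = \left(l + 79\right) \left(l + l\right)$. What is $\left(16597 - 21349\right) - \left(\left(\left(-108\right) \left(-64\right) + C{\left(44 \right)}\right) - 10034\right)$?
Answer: $-12454$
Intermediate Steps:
$C{\left(l \right)} = 2 l \left(79 + l\right)$ ($C{\left(l \right)} = \left(79 + l\right) 2 l = 2 l \left(79 + l\right)$)
$\left(16597 - 21349\right) - \left(\left(\left(-108\right) \left(-64\right) + C{\left(44 \right)}\right) - 10034\right) = \left(16597 - 21349\right) - \left(\left(\left(-108\right) \left(-64\right) + 2 \cdot 44 \left(79 + 44\right)\right) - 10034\right) = -4752 - \left(\left(6912 + 2 \cdot 44 \cdot 123\right) - 10034\right) = -4752 - \left(\left(6912 + 10824\right) - 10034\right) = -4752 - \left(17736 - 10034\right) = -4752 - 7702 = -12454$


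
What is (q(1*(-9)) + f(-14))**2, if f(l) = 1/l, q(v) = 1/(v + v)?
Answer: 64/3969 ≈ 0.016125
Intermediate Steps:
q(v) = 1/(2*v)
(q(1*(-9)) + f(-14))**2 = (1/(2*((1*(-9)))) + 1/(-14))**2 = ((1/2)/(-9) - 1/14)**2 = ((1/2)*(-1/9) - 1/14)**2 = (-1/18 - 1/14)**2 = (-8/63)**2 = 64/3969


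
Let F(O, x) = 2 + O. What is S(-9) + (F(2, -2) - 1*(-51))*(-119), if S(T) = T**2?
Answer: -6464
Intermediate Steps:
S(-9) + (F(2, -2) - 1*(-51))*(-119) = (-9)**2 + ((2 + 2) - 1*(-51))*(-119) = 81 + (4 + 51)*(-119) = 81 + 55*(-119) = 81 - 6545 = -6464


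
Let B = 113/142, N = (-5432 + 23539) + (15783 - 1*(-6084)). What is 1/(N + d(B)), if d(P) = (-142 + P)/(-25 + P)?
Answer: 3437/137410689 ≈ 2.5013e-5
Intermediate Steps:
N = 39974 (N = 18107 + (15783 + 6084) = 18107 + 21867 = 39974)
B = 113/142 (B = 113*(1/142) = 113/142 ≈ 0.79577)
d(P) = (-142 + P)/(-25 + P)
1/(N + d(B)) = 1/(39974 + (-142 + 113/142)/(-25 + 113/142)) = 1/(39974 - 20051/142/(-3437/142)) = 1/(39974 - 142/3437*(-20051/142)) = 1/(39974 + 20051/3437) = 1/(137410689/3437) = 3437/137410689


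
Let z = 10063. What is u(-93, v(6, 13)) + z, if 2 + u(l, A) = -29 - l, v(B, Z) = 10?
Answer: 10125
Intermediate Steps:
u(l, A) = -31 - l (u(l, A) = -2 + (-29 - l) = -31 - l)
u(-93, v(6, 13)) + z = (-31 - 1*(-93)) + 10063 = (-31 + 93) + 10063 = 62 + 10063 = 10125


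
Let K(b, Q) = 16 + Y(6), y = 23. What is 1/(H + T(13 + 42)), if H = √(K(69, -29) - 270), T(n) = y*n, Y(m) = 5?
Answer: 1265/1600474 - I*√249/1600474 ≈ 0.00079039 - 9.8594e-6*I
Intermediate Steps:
K(b, Q) = 21 (K(b, Q) = 16 + 5 = 21)
T(n) = 23*n
H = I*√249 (H = √(21 - 270) = √(-249) = I*√249 ≈ 15.78*I)
1/(H + T(13 + 42)) = 1/(I*√249 + 23*(13 + 42)) = 1/(I*√249 + 23*55) = 1/(I*√249 + 1265) = 1/(1265 + I*√249)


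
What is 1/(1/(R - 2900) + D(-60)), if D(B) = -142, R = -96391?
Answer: -99291/14099323 ≈ -0.0070423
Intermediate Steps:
1/(1/(R - 2900) + D(-60)) = 1/(1/(-96391 - 2900) - 142) = 1/(1/(-99291) - 142) = 1/(-1/99291 - 142) = 1/(-14099323/99291) = -99291/14099323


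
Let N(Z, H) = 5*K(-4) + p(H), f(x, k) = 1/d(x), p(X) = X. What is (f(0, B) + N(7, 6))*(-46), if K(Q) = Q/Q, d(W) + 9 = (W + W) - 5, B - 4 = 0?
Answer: -3519/7 ≈ -502.71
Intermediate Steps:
B = 4 (B = 4 + 0 = 4)
d(W) = -14 + 2*W (d(W) = -9 + ((W + W) - 5) = -9 + (2*W - 5) = -9 + (-5 + 2*W) = -14 + 2*W)
K(Q) = 1
f(x, k) = 1/(-14 + 2*x)
N(Z, H) = 5 + H (N(Z, H) = 5*1 + H = 5 + H)
(f(0, B) + N(7, 6))*(-46) = (1/(2*(-7 + 0)) + (5 + 6))*(-46) = ((1/2)/(-7) + 11)*(-46) = ((1/2)*(-1/7) + 11)*(-46) = (-1/14 + 11)*(-46) = (153/14)*(-46) = -3519/7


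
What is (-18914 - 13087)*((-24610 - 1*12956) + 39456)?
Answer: -60481890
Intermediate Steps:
(-18914 - 13087)*((-24610 - 1*12956) + 39456) = -32001*((-24610 - 12956) + 39456) = -32001*(-37566 + 39456) = -32001*1890 = -60481890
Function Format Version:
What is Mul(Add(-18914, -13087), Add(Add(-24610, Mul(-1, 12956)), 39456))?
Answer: -60481890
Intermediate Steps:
Mul(Add(-18914, -13087), Add(Add(-24610, Mul(-1, 12956)), 39456)) = Mul(-32001, Add(Add(-24610, -12956), 39456)) = Mul(-32001, Add(-37566, 39456)) = Mul(-32001, 1890) = -60481890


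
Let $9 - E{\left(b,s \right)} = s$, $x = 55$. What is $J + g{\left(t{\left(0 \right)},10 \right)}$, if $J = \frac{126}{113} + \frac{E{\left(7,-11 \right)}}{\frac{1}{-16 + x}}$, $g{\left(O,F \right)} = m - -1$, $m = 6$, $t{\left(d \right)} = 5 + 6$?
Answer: $\frac{89057}{113} \approx 788.12$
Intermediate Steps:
$E{\left(b,s \right)} = 9 - s$
$t{\left(d \right)} = 11$
$g{\left(O,F \right)} = 7$ ($g{\left(O,F \right)} = 6 - -1 = 6 + 1 = 7$)
$J = \frac{88266}{113}$ ($J = \frac{126}{113} + \frac{9 - -11}{\frac{1}{-16 + 55}} = 126 \cdot \frac{1}{113} + \frac{9 + 11}{\frac{1}{39}} = \frac{126}{113} + 20 \frac{1}{\frac{1}{39}} = \frac{126}{113} + 20 \cdot 39 = \frac{126}{113} + 780 = \frac{88266}{113} \approx 781.12$)
$J + g{\left(t{\left(0 \right)},10 \right)} = \frac{88266}{113} + 7 = \frac{89057}{113}$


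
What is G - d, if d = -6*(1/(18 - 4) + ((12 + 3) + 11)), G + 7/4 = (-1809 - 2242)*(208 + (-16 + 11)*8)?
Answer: -19051573/28 ≈ -6.8041e+5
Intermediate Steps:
G = -2722279/4 (G = -7/4 + (-1809 - 2242)*(208 + (-16 + 11)*8) = -7/4 - 4051*(208 - 5*8) = -7/4 - 4051*(208 - 40) = -7/4 - 4051*168 = -7/4 - 680568 = -2722279/4 ≈ -6.8057e+5)
d = -1095/7 (d = -6*(1/14 + (15 + 11)) = -6*(1/14 + 26) = -6*365/14 = -1095/7 ≈ -156.43)
G - d = -2722279/4 - 1*(-1095/7) = -2722279/4 + 1095/7 = -19051573/28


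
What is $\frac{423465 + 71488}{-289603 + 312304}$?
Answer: $\frac{494953}{22701} \approx 21.803$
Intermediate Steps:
$\frac{423465 + 71488}{-289603 + 312304} = \frac{494953}{22701}$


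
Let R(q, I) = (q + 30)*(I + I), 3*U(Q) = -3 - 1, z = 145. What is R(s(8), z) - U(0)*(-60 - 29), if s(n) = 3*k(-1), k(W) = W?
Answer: 23134/3 ≈ 7711.3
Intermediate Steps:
U(Q) = -4/3 (U(Q) = (-3 - 1)/3 = (1/3)*(-4) = -4/3)
s(n) = -3 (s(n) = 3*(-1) = -3)
R(q, I) = 2*I*(30 + q) (R(q, I) = (30 + q)*(2*I) = 2*I*(30 + q))
R(s(8), z) - U(0)*(-60 - 29) = 2*145*(30 - 3) - (-4)*(-60 - 29)/3 = 2*145*27 - (-4)*(-89)/3 = 7830 - 1*356/3 = 7830 - 356/3 = 23134/3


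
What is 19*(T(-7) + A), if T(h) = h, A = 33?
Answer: 494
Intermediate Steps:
19*(T(-7) + A) = 19*(-7 + 33) = 19*26 = 494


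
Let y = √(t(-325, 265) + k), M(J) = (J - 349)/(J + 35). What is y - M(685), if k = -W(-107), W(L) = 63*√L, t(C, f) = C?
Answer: -7/15 + √(-325 - 63*I*√107) ≈ 13.732 - 22.948*I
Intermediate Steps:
M(J) = (-349 + J)/(35 + J)
k = -63*I*√107 (k = -63*√(-107) = -63*I*√107 ≈ -651.68*I)
y = √(-325 - 63*I*√107) ≈ 14.199 - 22.948*I
y - M(685) = √(-325 - 63*I*√107) - (-349 + 685)/(35 + 685) = √(-325 - 63*I*√107) - 336/720 = √(-325 - 63*I*√107) - 1*7/15 = √(-325 - 63*I*√107) - 7/15 = -7/15 + √(-325 - 63*I*√107)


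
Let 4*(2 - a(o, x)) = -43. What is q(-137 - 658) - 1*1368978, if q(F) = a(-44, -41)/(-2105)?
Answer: -11526794811/8420 ≈ -1.3690e+6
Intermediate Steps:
a(o, x) = 51/4 (a(o, x) = 2 - ¼*(-43) = 2 + 43/4 = 51/4)
q(F) = -51/8420 (q(F) = (51/4)/(-2105) = (51/4)*(-1/2105) = -51/8420)
q(-137 - 658) - 1*1368978 = -51/8420 - 1*1368978 = -51/8420 - 1368978 = -11526794811/8420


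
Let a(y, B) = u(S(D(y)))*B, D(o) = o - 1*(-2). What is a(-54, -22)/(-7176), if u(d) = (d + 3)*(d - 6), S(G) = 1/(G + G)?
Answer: -2138125/38807808 ≈ -0.055095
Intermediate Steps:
D(o) = 2 + o (D(o) = o + 2 = 2 + o)
S(G) = 1/(2*G)
u(d) = (-6 + d)*(3 + d) (u(d) = (3 + d)*(-6 + d) = (-6 + d)*(3 + d))
a(y, B) = B*(-18 - 3/(2*(2 + y)) + 1/(4*(2 + y)²)) (a(y, B) = (-18 + (1/(2*(2 + y)))² - 3/(2*(2 + y)))*B = (-18 + 1/(4*(2 + y)²) - 3/(2*(2 + y)))*B = (-18 - 3/(2*(2 + y)) + 1/(4*(2 + y)²))*B = B*(-18 - 3/(2*(2 + y)) + 1/(4*(2 + y)²)))
a(-54, -22)/(-7176) = ((¼)*(-22)*(-299 - 294*(-54) - 72*(-54)²)/(4 + (-54)² + 4*(-54)))/(-7176) = ((¼)*(-22)*(-299 + 15876 - 72*2916)/(4 + 2916 - 216))*(-1/7176) = ((¼)*(-22)*(-299 + 15876 - 209952)/2704)*(-1/7176) = ((¼)*(-22)*(1/2704)*(-194375))*(-1/7176) = (2138125/5408)*(-1/7176) = -2138125/38807808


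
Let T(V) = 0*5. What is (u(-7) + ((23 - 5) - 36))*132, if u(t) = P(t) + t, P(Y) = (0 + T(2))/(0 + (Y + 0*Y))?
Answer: -3300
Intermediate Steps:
T(V) = 0
P(Y) = 0 (P(Y) = (0 + 0)/(0 + (Y + 0*Y)) = 0/(0 + (Y + 0)) = 0/(0 + Y) = 0/Y = 0)
u(t) = t (u(t) = 0 + t = t)
(u(-7) + ((23 - 5) - 36))*132 = (-7 + ((23 - 5) - 36))*132 = (-7 + (18 - 36))*132 = (-7 - 18)*132 = -25*132 = -3300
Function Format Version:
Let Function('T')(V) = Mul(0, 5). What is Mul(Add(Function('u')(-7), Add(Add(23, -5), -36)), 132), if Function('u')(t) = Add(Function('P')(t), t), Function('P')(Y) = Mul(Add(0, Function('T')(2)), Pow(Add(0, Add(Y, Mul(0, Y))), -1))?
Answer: -3300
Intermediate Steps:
Function('T')(V) = 0
Function('P')(Y) = 0 (Function('P')(Y) = Mul(Add(0, 0), Pow(Add(0, Add(Y, Mul(0, Y))), -1)) = Mul(0, Pow(Add(0, Add(Y, 0)), -1)) = Mul(0, Pow(Add(0, Y), -1)) = Mul(0, Pow(Y, -1)) = 0)
Function('u')(t) = t (Function('u')(t) = Add(0, t) = t)
Mul(Add(Function('u')(-7), Add(Add(23, -5), -36)), 132) = Mul(Add(-7, Add(Add(23, -5), -36)), 132) = Mul(Add(-7, Add(18, -36)), 132) = Mul(Add(-7, -18), 132) = Mul(-25, 132) = -3300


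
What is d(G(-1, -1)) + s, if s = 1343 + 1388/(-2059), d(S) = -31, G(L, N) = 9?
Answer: 2700020/2059 ≈ 1311.3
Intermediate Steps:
s = 2763849/2059 (s = 1343 + 1388*(-1/2059) = 1343 - 1388/2059 = 2763849/2059 ≈ 1342.3)
d(G(-1, -1)) + s = -31 + 2763849/2059 = 2700020/2059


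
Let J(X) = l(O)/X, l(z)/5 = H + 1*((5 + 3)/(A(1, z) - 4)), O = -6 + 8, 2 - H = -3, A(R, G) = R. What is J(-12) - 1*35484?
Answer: -1277459/36 ≈ -35485.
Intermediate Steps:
H = 5 (H = 2 - 1*(-3) = 2 + 3 = 5)
O = 2
l(z) = 35/3 (l(z) = 5*(5 + 1*((5 + 3)/(1 - 4))) = 5*(5 + 1*(8/(-3))) = 5*(5 + 1*(8*(-⅓))) = 5*(5 + 1*(-8/3)) = 5*(5 - 8/3) = 5*(7/3) = 35/3)
J(X) = 35/(3*X)
J(-12) - 1*35484 = (35/3)/(-12) - 1*35484 = (35/3)*(-1/12) - 35484 = -35/36 - 35484 = -1277459/36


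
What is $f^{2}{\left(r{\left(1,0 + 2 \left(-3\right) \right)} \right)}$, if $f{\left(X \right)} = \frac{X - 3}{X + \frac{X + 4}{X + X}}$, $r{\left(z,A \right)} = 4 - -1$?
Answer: $\frac{400}{3481} \approx 0.11491$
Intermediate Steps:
$r{\left(z,A \right)} = 5$ ($r{\left(z,A \right)} = 4 + 1 = 5$)
$f{\left(X \right)} = \frac{-3 + X}{X + \frac{4 + X}{2 X}}$
$f^{2}{\left(r{\left(1,0 + 2 \left(-3\right) \right)} \right)} = \left(2 \cdot 5 \frac{1}{4 + 5 + 2 \cdot 5^{2}} \left(-3 + 5\right)\right)^{2} = \left(2 \cdot 5 \frac{1}{4 + 5 + 2 \cdot 25} \cdot 2\right)^{2} = \left(2 \cdot 5 \frac{1}{4 + 5 + 50} \cdot 2\right)^{2} = \left(2 \cdot 5 \cdot \frac{1}{59} \cdot 2\right)^{2} = \left(\frac{20}{59}\right)^{2} = \frac{400}{3481}$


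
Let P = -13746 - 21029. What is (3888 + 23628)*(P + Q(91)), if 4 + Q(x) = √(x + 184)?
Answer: -956978964 + 137580*√11 ≈ -9.5652e+8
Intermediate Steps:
Q(x) = -4 + √(184 + x) (Q(x) = -4 + √(x + 184) = -4 + √(184 + x))
P = -34775
(3888 + 23628)*(P + Q(91)) = (3888 + 23628)*(-34775 + (-4 + √(184 + 91))) = 27516*(-34775 + (-4 + √275)) = 27516*(-34775 + (-4 + 5*√11)) = 27516*(-34779 + 5*√11) = -956978964 + 137580*√11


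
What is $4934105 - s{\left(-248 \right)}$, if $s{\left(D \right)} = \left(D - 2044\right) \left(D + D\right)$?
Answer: $3797273$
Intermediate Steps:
$s{\left(D \right)} = 2 D \left(-2044 + D\right)$ ($s{\left(D \right)} = \left(-2044 + D\right) 2 D = 2 D \left(-2044 + D\right)$)
$4934105 - s{\left(-248 \right)} = 4934105 - 2 \left(-248\right) \left(-2044 - 248\right) = 4934105 - 2 \left(-248\right) \left(-2292\right) = 4934105 - 1136832 = 3797273$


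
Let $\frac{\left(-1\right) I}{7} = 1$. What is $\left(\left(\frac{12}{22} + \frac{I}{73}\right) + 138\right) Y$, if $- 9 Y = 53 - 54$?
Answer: $\frac{111175}{7227} \approx 15.383$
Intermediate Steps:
$Y = \frac{1}{9}$ ($Y = - \frac{53 - 54}{9} = \left(- \frac{1}{9}\right) \left(-1\right) = \frac{1}{9} \approx 0.11111$)
$I = -7$ ($I = \left(-7\right) 1 = -7$)
$\left(\left(\frac{12}{22} + \frac{I}{73}\right) + 138\right) Y = \left(\left(\frac{12}{22} - \frac{7}{73}\right) + 138\right) \frac{1}{9} = \left(\left(12 \cdot \frac{1}{22} - \frac{7}{73}\right) + 138\right) \frac{1}{9} = \left(\left(\frac{6}{11} - \frac{7}{73}\right) + 138\right) \frac{1}{9} = \left(\frac{361}{803} + 138\right) \frac{1}{9} = \frac{111175}{803} \cdot \frac{1}{9} = \frac{111175}{7227}$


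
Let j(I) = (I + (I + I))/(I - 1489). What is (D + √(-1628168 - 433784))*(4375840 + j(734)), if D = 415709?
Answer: 1373401517881582/755 + 26430055984*I*√32218/755 ≈ 1.8191e+12 + 6.2835e+9*I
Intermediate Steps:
j(I) = 3*I/(-1489 + I) (j(I) = (I + 2*I)/(-1489 + I) = (3*I)/(-1489 + I) = 3*I/(-1489 + I))
(D + √(-1628168 - 433784))*(4375840 + j(734)) = (415709 + √(-1628168 - 433784))*(4375840 + 3*734/(-1489 + 734)) = (415709 + √(-2061952))*(4375840 + 3*734/(-755)) = (415709 + 8*I*√32218)*(4375840 + 3*734*(-1/755)) = (415709 + 8*I*√32218)*(4375840 - 2202/755) = (415709 + 8*I*√32218)*(3303756998/755) = 1373401517881582/755 + 26430055984*I*√32218/755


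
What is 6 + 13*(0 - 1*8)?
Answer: -98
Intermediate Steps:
6 + 13*(0 - 1*8) = 6 + 13*(0 - 8) = 6 + 13*(-8) = 6 - 104 = -98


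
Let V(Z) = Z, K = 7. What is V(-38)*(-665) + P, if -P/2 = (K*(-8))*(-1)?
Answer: 25158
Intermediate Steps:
P = -112 (P = -2*7*(-8)*(-1) = -(-112)*(-1) = -2*56 = -112)
V(-38)*(-665) + P = -38*(-665) - 112 = 25270 - 112 = 25158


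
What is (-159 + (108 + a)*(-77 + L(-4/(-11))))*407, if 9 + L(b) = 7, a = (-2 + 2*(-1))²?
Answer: -4051685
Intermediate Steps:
a = 16 (a = (-2 - 2)² = (-4)² = 16)
L(b) = -2 (L(b) = -9 + 7 = -2)
(-159 + (108 + a)*(-77 + L(-4/(-11))))*407 = (-159 + (108 + 16)*(-77 - 2))*407 = (-159 + 124*(-79))*407 = (-159 - 9796)*407 = -9955*407 = -4051685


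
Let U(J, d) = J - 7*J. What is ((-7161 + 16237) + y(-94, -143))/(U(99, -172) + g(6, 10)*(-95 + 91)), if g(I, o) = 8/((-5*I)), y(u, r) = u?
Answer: -67365/4447 ≈ -15.148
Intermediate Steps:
g(I, o) = -8/(5*I) (g(I, o) = 8*(-1/(5*I)) = -8/(5*I))
U(J, d) = -6*J
((-7161 + 16237) + y(-94, -143))/(U(99, -172) + g(6, 10)*(-95 + 91)) = ((-7161 + 16237) - 94)/(-6*99 + (-8/5/6)*(-95 + 91)) = (9076 - 94)/(-594 - 8/5*⅙*(-4)) = 8982/(-594 - 4/15*(-4)) = 8982/(-594 + 16/15) = 8982/(-8894/15) = 8982*(-15/8894) = -67365/4447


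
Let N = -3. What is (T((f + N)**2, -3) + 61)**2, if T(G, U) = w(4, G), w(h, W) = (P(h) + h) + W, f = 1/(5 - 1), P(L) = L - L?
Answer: 1347921/256 ≈ 5265.3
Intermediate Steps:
P(L) = 0
f = 1/4 ≈ 0.25000
w(h, W) = W + h (w(h, W) = (0 + h) + W = h + W = W + h)
T(G, U) = 4 + G (T(G, U) = G + 4 = 4 + G)
(T((f + N)**2, -3) + 61)**2 = ((4 + (1/4 - 3)**2) + 61)**2 = ((4 + (-11/4)**2) + 61)**2 = ((4 + 121/16) + 61)**2 = (185/16 + 61)**2 = (1161/16)**2 = 1347921/256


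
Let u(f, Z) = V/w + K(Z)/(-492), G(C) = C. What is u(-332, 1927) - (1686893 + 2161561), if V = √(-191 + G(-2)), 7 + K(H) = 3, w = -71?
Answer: -473359841/123 - I*√193/71 ≈ -3.8485e+6 - 0.19567*I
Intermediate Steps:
K(H) = -4 (K(H) = -7 + 3 = -4)
V = I*√193 (V = √(-191 - 2) = √(-193) = I*√193 ≈ 13.892*I)
u(f, Z) = 1/123 - I*√193/71 (u(f, Z) = (I*√193)/(-71) - 4/(-492) = (I*√193)*(-1/71) - 4*(-1/492) = -I*√193/71 + 1/123 = 1/123 - I*√193/71)
u(-332, 1927) - (1686893 + 2161561) = (1/123 - I*√193/71) - (1686893 + 2161561) = (1/123 - I*√193/71) - 1*3848454 = (1/123 - I*√193/71) - 3848454 = -473359841/123 - I*√193/71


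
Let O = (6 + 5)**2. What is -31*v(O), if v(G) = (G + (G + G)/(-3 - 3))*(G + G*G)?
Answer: -110744524/3 ≈ -3.6915e+7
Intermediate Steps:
O = 121 (O = 11**2 = 121)
v(G) = 2*G*(G + G**2)/3 (v(G) = (G + (2*G)/(-6))*(G + G**2) = (G + (2*G)*(-1/6))*(G + G**2) = (G - G/3)*(G + G**2) = (2*G/3)*(G + G**2) = 2*G*(G + G**2)/3)
-31*v(O) = -62*121**2*(1 + 121)/3 = -62*14641*122/3 = -31*3572404/3 = -110744524/3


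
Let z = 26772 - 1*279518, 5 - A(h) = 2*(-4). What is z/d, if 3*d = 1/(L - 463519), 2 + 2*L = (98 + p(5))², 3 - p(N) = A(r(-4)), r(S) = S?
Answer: 348522580224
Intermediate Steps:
A(h) = 13 (A(h) = 5 - 2*(-4) = 5 - 1*(-8) = 5 + 8 = 13)
p(N) = -10 (p(N) = 3 - 1*13 = 3 - 13 = -10)
z = -252746 (z = 26772 - 279518 = -252746)
L = 3871 (L = -1 + (98 - 10)²/2 = -1 + (½)*88² = -1 + (½)*7744 = -1 + 3872 = 3871)
d = -1/1378944 (d = 1/(3*(3871 - 463519)) = (⅓)/(-459648) = (⅓)*(-1/459648) = -1/1378944 ≈ -7.2519e-7)
z/d = -252746/(-1/1378944) = -252746*(-1378944) = 348522580224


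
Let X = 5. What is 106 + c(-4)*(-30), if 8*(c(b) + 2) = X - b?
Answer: 529/4 ≈ 132.25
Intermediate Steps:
c(b) = -11/8 - b/8 (c(b) = -2 + (5 - b)/8 = -2 + (5/8 - b/8) = -11/8 - b/8)
106 + c(-4)*(-30) = 106 + (-11/8 - ⅛*(-4))*(-30) = 106 + (-11/8 + ½)*(-30) = 106 - 7/8*(-30) = 106 + 105/4 = 529/4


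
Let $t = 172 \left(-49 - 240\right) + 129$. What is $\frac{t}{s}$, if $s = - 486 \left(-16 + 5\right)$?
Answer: $- \frac{49579}{5346} \approx -9.274$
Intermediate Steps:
$s = 5346$ ($s = \left(-486\right) \left(-11\right) = 5346$)
$t = -49579$ ($t = 172 \left(-289\right) + 129 = -49708 + 129 = -49579$)
$\frac{t}{s} = - \frac{49579}{5346}$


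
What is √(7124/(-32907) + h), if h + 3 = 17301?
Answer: √18731262056934/32907 ≈ 131.52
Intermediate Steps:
h = 17298 (h = -3 + 17301 = 17298)
√(7124/(-32907) + h) = √(7124/(-32907) + 17298) = √(7124*(-1/32907) + 17298) = √(-7124/32907 + 17298) = √(569218162/32907) = √18731262056934/32907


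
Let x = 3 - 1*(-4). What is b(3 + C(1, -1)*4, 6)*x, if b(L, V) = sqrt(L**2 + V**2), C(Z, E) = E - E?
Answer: 21*sqrt(5) ≈ 46.957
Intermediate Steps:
C(Z, E) = 0
x = 7 (x = 3 + 4 = 7)
b(3 + C(1, -1)*4, 6)*x = sqrt((3 + 0*4)**2 + 6**2)*7 = sqrt((3 + 0)**2 + 36)*7 = sqrt(3**2 + 36)*7 = sqrt(9 + 36)*7 = sqrt(45)*7 = (3*sqrt(5))*7 = 21*sqrt(5)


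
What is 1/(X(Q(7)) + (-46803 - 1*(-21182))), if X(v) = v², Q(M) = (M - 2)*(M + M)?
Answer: -1/20721 ≈ -4.8260e-5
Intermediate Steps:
Q(M) = 2*M*(-2 + M) (Q(M) = (-2 + M)*(2*M) = 2*M*(-2 + M))
1/(X(Q(7)) + (-46803 - 1*(-21182))) = 1/((2*7*(-2 + 7))² + (-46803 - 1*(-21182))) = 1/((2*7*5)² + (-46803 + 21182)) = 1/(70² - 25621) = 1/(4900 - 25621) = 1/(-20721) = -1/20721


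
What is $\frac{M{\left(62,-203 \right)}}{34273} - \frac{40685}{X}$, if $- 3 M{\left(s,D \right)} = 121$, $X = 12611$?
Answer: $- \frac{4184716946}{1296650409} \approx -3.2273$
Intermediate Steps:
$M{\left(s,D \right)} = - \frac{121}{3}$ ($M{\left(s,D \right)} = \left(- \frac{1}{3}\right) 121 = - \frac{121}{3}$)
$\frac{M{\left(62,-203 \right)}}{34273} - \frac{40685}{X} = - \frac{121}{3 \cdot 34273} - \frac{40685}{12611} = \left(- \frac{121}{3}\right) \frac{1}{34273} - \frac{40685}{12611} = - \frac{121}{102819} - \frac{40685}{12611} = - \frac{4184716946}{1296650409}$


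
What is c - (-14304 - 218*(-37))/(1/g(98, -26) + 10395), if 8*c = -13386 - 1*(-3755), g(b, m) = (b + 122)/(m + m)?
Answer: -343963347/285856 ≈ -1203.3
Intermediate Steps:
g(b, m) = (122 + b)/(2*m) (g(b, m) = (122 + b)/((2*m)) = (122 + b)*(1/(2*m)) = (122 + b)/(2*m))
c = -9631/8 (c = (-13386 - 1*(-3755))/8 = (-13386 + 3755)/8 = (1/8)*(-9631) = -9631/8 ≈ -1203.9)
c - (-14304 - 218*(-37))/(1/g(98, -26) + 10395) = -9631/8 - (-14304 - 218*(-37))/(1/((1/2)*(122 + 98)/(-26)) + 10395) = -9631/8 - (-14304 + 8066)/(1/((1/2)*(-1/26)*220) + 10395) = -9631/8 - (-6238)/(1/(-55/13) + 10395) = -9631/8 - (-6238)/(-13/55 + 10395) = -9631/8 - (-6238)/571712/55 = -9631/8 - (-6238)*55/571712 = -9631/8 - 1*(-171545/285856) = -9631/8 + 171545/285856 = -343963347/285856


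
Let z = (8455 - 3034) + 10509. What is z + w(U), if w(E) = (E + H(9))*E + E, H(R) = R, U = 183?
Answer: 51249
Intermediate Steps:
w(E) = E + E*(9 + E) (w(E) = (E + 9)*E + E = (9 + E)*E + E = E*(9 + E) + E = E + E*(9 + E))
z = 15930 (z = 5421 + 10509 = 15930)
z + w(U) = 15930 + 183*(10 + 183) = 15930 + 183*193 = 15930 + 35319 = 51249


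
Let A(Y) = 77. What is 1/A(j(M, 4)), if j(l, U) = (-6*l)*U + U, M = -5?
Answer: 1/77 ≈ 0.012987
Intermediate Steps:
j(l, U) = U - 6*U*l (j(l, U) = -6*U*l + U = U - 6*U*l)
1/A(j(M, 4)) = 1/77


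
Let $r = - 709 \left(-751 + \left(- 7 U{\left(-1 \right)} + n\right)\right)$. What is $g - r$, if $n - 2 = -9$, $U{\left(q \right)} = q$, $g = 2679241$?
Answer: $2146782$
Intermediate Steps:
$n = -7$ ($n = 2 - 9 = -7$)
$r = 532459$ ($r = - 709 \left(-751 - 0\right) = - 709 \left(-751 + \left(7 - 7\right)\right) = - 709 \left(-751 + 0\right) = \left(-709\right) \left(-751\right) = 532459$)
$g - r = 2679241 - 532459 = 2146782$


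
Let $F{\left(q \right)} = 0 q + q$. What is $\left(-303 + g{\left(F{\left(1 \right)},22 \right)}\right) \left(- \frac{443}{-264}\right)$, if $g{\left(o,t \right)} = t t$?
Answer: $\frac{80183}{264} \approx 303.72$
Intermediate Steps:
$F{\left(q \right)} = q$ ($F{\left(q \right)} = 0 + q = q$)
$g{\left(o,t \right)} = t^{2}$
$\left(-303 + g{\left(F{\left(1 \right)},22 \right)}\right) \left(- \frac{443}{-264}\right) = \left(-303 + 22^{2}\right) \left(- \frac{443}{-264}\right) = \left(-303 + 484\right) \left(\left(-443\right) \left(- \frac{1}{264}\right)\right) = 181 \cdot \frac{443}{264} = \frac{80183}{264}$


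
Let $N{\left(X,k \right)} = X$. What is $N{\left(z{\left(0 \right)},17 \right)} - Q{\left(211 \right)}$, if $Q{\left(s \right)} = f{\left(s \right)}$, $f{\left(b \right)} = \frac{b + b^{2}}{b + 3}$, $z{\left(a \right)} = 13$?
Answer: $- \frac{20975}{107} \approx -196.03$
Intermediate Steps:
$f{\left(b \right)} = \frac{b + b^{2}}{3 + b}$
$Q{\left(s \right)} = \frac{s \left(1 + s\right)}{3 + s}$
$N{\left(z{\left(0 \right)},17 \right)} - Q{\left(211 \right)} = 13 - \frac{211 \left(1 + 211\right)}{3 + 211} = 13 - 211 \cdot \frac{1}{214} \cdot 212 = 13 - \frac{22366}{107} = - \frac{20975}{107}$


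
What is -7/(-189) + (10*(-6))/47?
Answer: -1573/1269 ≈ -1.2396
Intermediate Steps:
-7/(-189) + (10*(-6))/47 = -7*(-1/189) - 60*1/47 = 1/27 - 60/47 = -1573/1269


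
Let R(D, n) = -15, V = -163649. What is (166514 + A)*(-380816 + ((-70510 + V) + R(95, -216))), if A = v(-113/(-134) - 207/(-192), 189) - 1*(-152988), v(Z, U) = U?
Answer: -196606768090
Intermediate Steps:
A = 153177 (A = 189 - 1*(-152988) = 189 + 152988 = 153177)
(166514 + A)*(-380816 + ((-70510 + V) + R(95, -216))) = (166514 + 153177)*(-380816 + ((-70510 - 163649) - 15)) = 319691*(-380816 + (-234159 - 15)) = 319691*(-380816 - 234174) = 319691*(-614990) = -196606768090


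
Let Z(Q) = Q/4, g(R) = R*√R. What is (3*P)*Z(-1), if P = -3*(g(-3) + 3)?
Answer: 27/4 - 27*I*√3/4 ≈ 6.75 - 11.691*I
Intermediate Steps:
g(R) = R^(3/2)
P = -9 + 9*I*√3 (P = -3*((-3)^(3/2) + 3) = -3*(-3*I*√3 + 3) = -3*(3 - 3*I*√3) = -9 + 9*I*√3 ≈ -9.0 + 15.588*I)
Z(Q) = Q/4 (Z(Q) = Q*(¼) = Q/4)
(3*P)*Z(-1) = (3*(-9 + 9*I*√3))*((¼)*(-1)) = (-27 + 27*I*√3)*(-¼) = 27/4 - 27*I*√3/4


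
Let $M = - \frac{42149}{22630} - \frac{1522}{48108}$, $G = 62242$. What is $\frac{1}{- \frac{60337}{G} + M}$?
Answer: $- \frac{8470234002210}{24255009938483} \approx -0.34922$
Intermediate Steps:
$M = - \frac{257768369}{136085505}$ ($M = \left(-42149\right) \frac{1}{22630} - \frac{761}{24054} = - \frac{42149}{22630} - \frac{761}{24054} = - \frac{257768369}{136085505} \approx -1.8942$)
$\frac{1}{- \frac{60337}{G} + M} = \frac{1}{- \frac{60337}{62242} - \frac{257768369}{136085505}} = \frac{1}{- \frac{24255009938483}{8470234002210}} = - \frac{8470234002210}{24255009938483}$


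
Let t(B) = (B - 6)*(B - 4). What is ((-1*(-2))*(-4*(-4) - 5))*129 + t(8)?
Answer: 2846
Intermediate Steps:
t(B) = (-6 + B)*(-4 + B)
((-1*(-2))*(-4*(-4) - 5))*129 + t(8) = ((-1*(-2))*(-4*(-4) - 5))*129 + (24 + 8² - 10*8) = (2*(16 - 5))*129 + (24 + 64 - 80) = (2*11)*129 + 8 = 22*129 + 8 = 2838 + 8 = 2846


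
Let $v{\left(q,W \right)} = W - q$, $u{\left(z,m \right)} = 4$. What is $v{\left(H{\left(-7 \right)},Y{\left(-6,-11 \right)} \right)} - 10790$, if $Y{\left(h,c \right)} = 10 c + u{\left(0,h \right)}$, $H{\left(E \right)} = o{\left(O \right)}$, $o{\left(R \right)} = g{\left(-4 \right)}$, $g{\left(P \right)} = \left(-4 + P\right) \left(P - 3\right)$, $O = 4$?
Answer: $-10952$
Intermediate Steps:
$g{\left(P \right)} = \left(-4 + P\right) \left(-3 + P\right)$
$o{\left(R \right)} = 56$ ($o{\left(R \right)} = 12 + \left(-4\right)^{2} - -28 = 12 + 16 + 28 = 56$)
$H{\left(E \right)} = 56$
$Y{\left(h,c \right)} = 4 + 10 c$ ($Y{\left(h,c \right)} = 10 c + 4 = 4 + 10 c$)
$v{\left(H{\left(-7 \right)},Y{\left(-6,-11 \right)} \right)} - 10790 = \left(\left(4 + 10 \left(-11\right)\right) - 56\right) - 10790 = \left(\left(4 - 110\right) - 56\right) - 10790 = \left(-106 - 56\right) - 10790 = -162 - 10790 = -10952$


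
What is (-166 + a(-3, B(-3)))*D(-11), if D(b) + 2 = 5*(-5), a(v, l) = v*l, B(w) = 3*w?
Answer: 3753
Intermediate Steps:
a(v, l) = l*v
D(b) = -27 (D(b) = -2 + 5*(-5) = -2 - 25 = -27)
(-166 + a(-3, B(-3)))*D(-11) = (-166 + (3*(-3))*(-3))*(-27) = (-166 - 9*(-3))*(-27) = (-166 + 27)*(-27) = -139*(-27) = 3753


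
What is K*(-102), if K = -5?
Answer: 510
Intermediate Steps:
K*(-102) = -5*(-102) = 510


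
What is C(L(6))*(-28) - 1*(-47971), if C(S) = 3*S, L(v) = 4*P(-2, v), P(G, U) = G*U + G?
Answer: 52675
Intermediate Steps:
P(G, U) = G + G*U
L(v) = -8 - 8*v (L(v) = 4*(-2*(1 + v)) = 4*(-2 - 2*v) = -8 - 8*v)
C(L(6))*(-28) - 1*(-47971) = (3*(-8 - 8*6))*(-28) - 1*(-47971) = (3*(-8 - 48))*(-28) + 47971 = (3*(-56))*(-28) + 47971 = -168*(-28) + 47971 = 4704 + 47971 = 52675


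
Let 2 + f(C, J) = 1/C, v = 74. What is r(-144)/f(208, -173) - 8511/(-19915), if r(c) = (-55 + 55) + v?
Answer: -60599923/1652945 ≈ -36.662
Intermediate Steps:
r(c) = 74 (r(c) = (-55 + 55) + 74 = 0 + 74 = 74)
f(C, J) = -2 + 1/C
r(-144)/f(208, -173) - 8511/(-19915) = 74/(-2 + 1/208) - 8511/(-19915) = 74/(-2 + 1/208) - 8511*(-1/19915) = 74/(-415/208) + 8511/19915 = 74*(-208/415) + 8511/19915 = -15392/415 + 8511/19915 = -60599923/1652945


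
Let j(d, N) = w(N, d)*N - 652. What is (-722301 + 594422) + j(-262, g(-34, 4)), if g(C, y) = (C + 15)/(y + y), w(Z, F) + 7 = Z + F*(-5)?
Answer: -8423679/64 ≈ -1.3162e+5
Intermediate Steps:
w(Z, F) = -7 + Z - 5*F (w(Z, F) = -7 + (Z + F*(-5)) = -7 + (Z - 5*F) = -7 + Z - 5*F)
g(C, y) = (15 + C)/(2*y) (g(C, y) = (15 + C)/((2*y)) = (15 + C)*(1/(2*y)) = (15 + C)/(2*y))
j(d, N) = -652 + N*(-7 + N - 5*d) (j(d, N) = (-7 + N - 5*d)*N - 652 = N*(-7 + N - 5*d) - 652 = -652 + N*(-7 + N - 5*d))
(-722301 + 594422) + j(-262, g(-34, 4)) = (-722301 + 594422) + (-652 - (½)*(15 - 34)/4*(7 - (15 - 34)/(2*4) + 5*(-262))) = -127879 + (-652 - (½)*(¼)*(-19)*(7 - (-19)/(2*4) - 1310)) = -127879 + (-652 - 1*(-19/8)*(7 - 1*(-19/8) - 1310)) = -127879 + (-652 - 1*(-19/8)*(7 + 19/8 - 1310)) = -127879 + (-652 - 1*(-19/8)*(-10405/8)) = -127879 + (-652 - 197695/64) = -127879 - 239423/64 = -8423679/64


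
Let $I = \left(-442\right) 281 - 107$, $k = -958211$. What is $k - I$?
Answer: $-833902$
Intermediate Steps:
$I = -124309$ ($I = -124202 - 107 = -124309$)
$k - I = -958211 - -124309 = -958211 + 124309 = -833902$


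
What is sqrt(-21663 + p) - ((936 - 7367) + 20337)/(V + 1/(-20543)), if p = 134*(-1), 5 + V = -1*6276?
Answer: 142835479/64515292 + I*sqrt(21797) ≈ 2.214 + 147.64*I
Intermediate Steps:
V = -6281 (V = -5 - 1*6276 = -5 - 6276 = -6281)
p = -134
sqrt(-21663 + p) - ((936 - 7367) + 20337)/(V + 1/(-20543)) = sqrt(-21663 - 134) - ((936 - 7367) + 20337)/(-6281 + 1/(-20543)) = sqrt(-21797) - (-6431 + 20337)/(-6281 - 1/20543) = I*sqrt(21797) - 13906/(-129030584/20543) = I*sqrt(21797) - 13906*(-20543)/129030584 = I*sqrt(21797) - 1*(-142835479/64515292) = I*sqrt(21797) + 142835479/64515292 = 142835479/64515292 + I*sqrt(21797)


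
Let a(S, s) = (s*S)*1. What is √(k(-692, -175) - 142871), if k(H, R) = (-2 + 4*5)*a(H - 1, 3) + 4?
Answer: I*√180289 ≈ 424.6*I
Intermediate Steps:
a(S, s) = S*s (a(S, s) = (S*s)*1 = S*s)
k(H, R) = -50 + 54*H (k(H, R) = (-2 + 4*5)*((H - 1)*3) + 4 = (-2 + 20)*((-1 + H)*3) + 4 = 18*(-3 + 3*H) + 4 = (-54 + 54*H) + 4 = -50 + 54*H)
√(k(-692, -175) - 142871) = √((-50 + 54*(-692)) - 142871) = √((-50 - 37368) - 142871) = √(-37418 - 142871) = √(-180289) = I*√180289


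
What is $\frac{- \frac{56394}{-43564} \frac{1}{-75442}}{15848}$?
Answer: $- \frac{28197}{26042664102112} \approx -1.0827 \cdot 10^{-9}$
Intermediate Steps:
$\frac{- \frac{56394}{-43564} \frac{1}{-75442}}{15848} = \left(-56394\right) \left(- \frac{1}{43564}\right) \left(- \frac{1}{75442}\right) \frac{1}{15848} = \frac{28197}{21782} \left(- \frac{1}{75442}\right) \frac{1}{15848} = \left(- \frac{28197}{1643277644}\right) \frac{1}{15848} = - \frac{28197}{26042664102112}$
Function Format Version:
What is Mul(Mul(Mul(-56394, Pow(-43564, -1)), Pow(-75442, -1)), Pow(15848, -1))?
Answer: Rational(-28197, 26042664102112) ≈ -1.0827e-9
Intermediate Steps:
Mul(Mul(Mul(-56394, Pow(-43564, -1)), Pow(-75442, -1)), Pow(15848, -1)) = Mul(Mul(Mul(-56394, Rational(-1, 43564)), Rational(-1, 75442)), Rational(1, 15848)) = Mul(Mul(Rational(28197, 21782), Rational(-1, 75442)), Rational(1, 15848)) = Mul(Rational(-28197, 1643277644), Rational(1, 15848)) = Rational(-28197, 26042664102112)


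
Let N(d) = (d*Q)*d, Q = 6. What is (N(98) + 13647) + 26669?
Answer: 97940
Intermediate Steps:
N(d) = 6*d² (N(d) = (d*6)*d = (6*d)*d = 6*d²)
(N(98) + 13647) + 26669 = (6*98² + 13647) + 26669 = (6*9604 + 13647) + 26669 = (57624 + 13647) + 26669 = 71271 + 26669 = 97940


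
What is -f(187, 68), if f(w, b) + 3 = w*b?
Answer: -12713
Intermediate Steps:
f(w, b) = -3 + b*w (f(w, b) = -3 + w*b = -3 + b*w)
-f(187, 68) = -(-3 + 68*187) = -(-3 + 12716) = -1*12713 = -12713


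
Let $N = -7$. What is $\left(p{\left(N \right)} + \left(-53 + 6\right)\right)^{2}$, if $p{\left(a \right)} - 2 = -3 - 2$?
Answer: $2500$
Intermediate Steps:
$p{\left(a \right)} = -3$ ($p{\left(a \right)} = 2 - 5 = -3$)
$\left(p{\left(N \right)} + \left(-53 + 6\right)\right)^{2} = \left(-3 + \left(-53 + 6\right)\right)^{2} = \left(-3 - 47\right)^{2} = \left(-50\right)^{2} = 2500$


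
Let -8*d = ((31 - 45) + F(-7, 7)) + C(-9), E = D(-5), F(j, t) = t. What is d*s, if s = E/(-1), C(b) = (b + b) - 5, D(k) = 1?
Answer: -15/4 ≈ -3.7500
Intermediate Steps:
E = 1
C(b) = -5 + 2*b (C(b) = 2*b - 5 = -5 + 2*b)
s = -1 (s = 1/(-1) = 1*(-1) = -1)
d = 15/4 (d = -(((31 - 45) + 7) + (-5 + 2*(-9)))/8 = -((-14 + 7) + (-5 - 18))/8 = -(-7 - 23)/8 = -⅛*(-30) = 15/4 ≈ 3.7500)
d*s = (15/4)*(-1) = -15/4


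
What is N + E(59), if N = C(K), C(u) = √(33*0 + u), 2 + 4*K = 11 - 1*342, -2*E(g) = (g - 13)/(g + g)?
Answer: -23/118 + 3*I*√37/2 ≈ -0.19492 + 9.1241*I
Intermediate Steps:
E(g) = -(-13 + g)/(4*g) (E(g) = -(g - 13)/(2*(g + g)) = -(-13 + g)/(2*(2*g)) = -(-13 + g)*1/(2*g)/2 = -(-13 + g)/(4*g))
K = -333/4 (K = -½ + (11 - 1*342)/4 = -½ + (11 - 342)/4 = -½ + (¼)*(-331) = -½ - 331/4 = -333/4 ≈ -83.250)
C(u) = √u (C(u) = √(0 + u) = √u)
N = 3*I*√37/2 (N = √(-333/4) = 3*I*√37/2 ≈ 9.1241*I)
N + E(59) = 3*I*√37/2 + (¼)*(13 - 1*59)/59 = 3*I*√37/2 + (¼)*(1/59)*(13 - 59) = 3*I*√37/2 + (¼)*(1/59)*(-46) = 3*I*√37/2 - 23/118 = -23/118 + 3*I*√37/2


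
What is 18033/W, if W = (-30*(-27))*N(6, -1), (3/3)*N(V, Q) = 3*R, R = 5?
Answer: 6011/4050 ≈ 1.4842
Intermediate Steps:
N(V, Q) = 15 (N(V, Q) = 3*5 = 15)
W = 12150 (W = -30*(-27)*15 = 810*15 = 12150)
18033/W = 18033/12150 = 18033*(1/12150) = 6011/4050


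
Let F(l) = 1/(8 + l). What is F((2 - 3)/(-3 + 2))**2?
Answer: 1/81 ≈ 0.012346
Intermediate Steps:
F((2 - 3)/(-3 + 2))**2 = (1/(8 + (2 - 3)/(-3 + 2)))**2 = (1/(8 - 1/(-1)))**2 = (1/(8 - 1*(-1)))**2 = (1/(8 + 1))**2 = (1/9)**2 = 1/81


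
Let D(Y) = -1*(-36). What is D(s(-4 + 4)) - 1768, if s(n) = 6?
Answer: -1732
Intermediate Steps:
D(Y) = 36
D(s(-4 + 4)) - 1768 = 36 - 1768 = -1732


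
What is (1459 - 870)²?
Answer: 346921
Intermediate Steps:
(1459 - 870)² = 589² = 346921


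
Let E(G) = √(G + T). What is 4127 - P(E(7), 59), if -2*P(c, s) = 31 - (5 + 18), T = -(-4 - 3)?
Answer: 4131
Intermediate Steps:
T = 7 (T = -1*(-7) = 7)
E(G) = √(7 + G) (E(G) = √(G + 7) = √(7 + G))
P(c, s) = -4 (P(c, s) = -(31 - (5 + 18))/2 = -(31 - 1*23)/2 = -(31 - 23)/2 = -½*8 = -4)
4127 - P(E(7), 59) = 4127 - 1*(-4) = 4127 + 4 = 4131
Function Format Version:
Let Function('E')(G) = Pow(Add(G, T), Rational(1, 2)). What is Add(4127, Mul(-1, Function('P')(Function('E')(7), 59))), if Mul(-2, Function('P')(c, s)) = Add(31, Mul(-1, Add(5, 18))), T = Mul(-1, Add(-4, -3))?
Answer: 4131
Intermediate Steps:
T = 7 (T = Mul(-1, -7) = 7)
Function('E')(G) = Pow(Add(7, G), Rational(1, 2)) (Function('E')(G) = Pow(Add(G, 7), Rational(1, 2)) = Pow(Add(7, G), Rational(1, 2)))
Function('P')(c, s) = -4 (Function('P')(c, s) = Mul(Rational(-1, 2), Add(31, Mul(-1, Add(5, 18)))) = Mul(Rational(-1, 2), Add(31, Mul(-1, 23))) = Mul(Rational(-1, 2), Add(31, -23)) = Mul(Rational(-1, 2), 8) = -4)
Add(4127, Mul(-1, Function('P')(Function('E')(7), 59))) = Add(4127, Mul(-1, -4)) = Add(4127, 4) = 4131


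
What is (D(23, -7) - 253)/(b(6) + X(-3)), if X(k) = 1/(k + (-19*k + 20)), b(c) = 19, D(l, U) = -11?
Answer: -6512/469 ≈ -13.885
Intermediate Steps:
X(k) = 1/(20 - 18*k) (X(k) = 1/(k + (20 - 19*k)) = 1/(20 - 18*k))
(D(23, -7) - 253)/(b(6) + X(-3)) = (-11 - 253)/(19 - 1/(-20 + 18*(-3))) = -264/(19 - 1/(-20 - 54)) = -264/(19 - 1/(-74)) = -264/(19 - 1*(-1/74)) = -264/(19 + 1/74) = -264/1407/74 = -264*74/1407 = -6512/469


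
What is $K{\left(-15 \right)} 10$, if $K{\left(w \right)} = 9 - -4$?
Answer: $130$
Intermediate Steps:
$K{\left(w \right)} = 13$ ($K{\left(w \right)} = 9 + 4 = 13$)
$K{\left(-15 \right)} 10 = 13 \cdot 10 = 130$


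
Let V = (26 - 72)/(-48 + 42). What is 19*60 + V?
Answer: 3443/3 ≈ 1147.7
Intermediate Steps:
V = 23/3 (V = -46/(-6) = -46*(-1/6) = 23/3 ≈ 7.6667)
19*60 + V = 19*60 + 23/3 = 1140 + 23/3 = 3443/3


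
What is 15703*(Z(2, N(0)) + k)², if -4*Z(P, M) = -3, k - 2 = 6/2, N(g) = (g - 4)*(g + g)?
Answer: 8306887/16 ≈ 5.1918e+5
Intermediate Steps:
N(g) = 2*g*(-4 + g) (N(g) = (-4 + g)*(2*g) = 2*g*(-4 + g))
k = 5 (k = 2 + 6/2 = 2 + 6*(½) = 2 + 3 = 5)
Z(P, M) = ¾ (Z(P, M) = -¼*(-3) = ¾)
15703*(Z(2, N(0)) + k)² = 15703*(¾ + 5)² = 15703*(23/4)² = 15703*(529/16) = 8306887/16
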